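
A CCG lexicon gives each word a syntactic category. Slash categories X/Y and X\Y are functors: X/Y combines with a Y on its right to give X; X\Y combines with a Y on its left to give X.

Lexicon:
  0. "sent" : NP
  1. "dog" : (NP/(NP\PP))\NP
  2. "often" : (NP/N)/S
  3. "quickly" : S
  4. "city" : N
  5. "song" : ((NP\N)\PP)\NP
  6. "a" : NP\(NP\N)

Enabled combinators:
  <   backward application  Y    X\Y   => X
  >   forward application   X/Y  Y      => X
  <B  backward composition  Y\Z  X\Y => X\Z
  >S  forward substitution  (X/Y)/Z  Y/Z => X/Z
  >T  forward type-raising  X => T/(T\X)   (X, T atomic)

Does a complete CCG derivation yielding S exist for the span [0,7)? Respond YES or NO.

NP (NP/(NP\PP))\NP (NP/N)/S S N ((NP\N)\PP)\NP NP\(NP\N)
CKY chart[0,7] = {N/(N\NP), NP, NP/(NP\NP), PP/(PP\NP), S/(S\NP)}; S ∉ chart

NO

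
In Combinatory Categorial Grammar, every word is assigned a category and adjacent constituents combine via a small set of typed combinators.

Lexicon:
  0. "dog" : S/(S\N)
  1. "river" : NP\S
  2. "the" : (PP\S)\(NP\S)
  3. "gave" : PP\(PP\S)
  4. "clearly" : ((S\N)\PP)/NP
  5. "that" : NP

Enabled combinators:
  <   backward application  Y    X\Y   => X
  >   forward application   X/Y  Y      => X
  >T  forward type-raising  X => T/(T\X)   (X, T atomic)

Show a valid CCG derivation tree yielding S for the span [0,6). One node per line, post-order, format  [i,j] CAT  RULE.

[0,6] S   >
  [0,1] "dog" : S/(S\N)
  [1,6] S\N   <
    [1,4] PP   <
      [1,3] PP\S   <
        [1,2] "river" : NP\S
        [2,3] "the" : (PP\S)\(NP\S)
      [3,4] "gave" : PP\(PP\S)
    [4,6] (S\N)\PP   >
      [4,5] "clearly" : ((S\N)\PP)/NP
      [5,6] "that" : NP

[0,1] S/(S\N)  lex  "dog"
[1,2] NP\S  lex  "river"
[2,3] (PP\S)\(NP\S)  lex  "the"
[1,3] PP\S  <  k=2
[3,4] PP\(PP\S)  lex  "gave"
[1,4] PP  <  k=3
[4,5] ((S\N)\PP)/NP  lex  "clearly"
[5,6] NP  lex  "that"
[4,6] (S\N)\PP  >  k=5
[1,6] S\N  <  k=4
[0,6] S  >  k=1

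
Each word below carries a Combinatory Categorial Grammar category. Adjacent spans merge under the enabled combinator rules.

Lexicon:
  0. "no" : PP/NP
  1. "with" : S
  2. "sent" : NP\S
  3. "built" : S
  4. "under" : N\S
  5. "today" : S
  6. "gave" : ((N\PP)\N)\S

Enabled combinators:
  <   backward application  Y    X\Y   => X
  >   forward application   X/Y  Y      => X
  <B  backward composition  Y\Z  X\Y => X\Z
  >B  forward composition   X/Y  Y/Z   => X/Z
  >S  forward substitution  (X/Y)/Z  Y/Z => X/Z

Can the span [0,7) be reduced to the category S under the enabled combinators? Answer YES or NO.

PP/NP S NP\S S N\S S ((N\PP)\N)\S
CKY chart[0,7] = {N}; S ∉ chart

NO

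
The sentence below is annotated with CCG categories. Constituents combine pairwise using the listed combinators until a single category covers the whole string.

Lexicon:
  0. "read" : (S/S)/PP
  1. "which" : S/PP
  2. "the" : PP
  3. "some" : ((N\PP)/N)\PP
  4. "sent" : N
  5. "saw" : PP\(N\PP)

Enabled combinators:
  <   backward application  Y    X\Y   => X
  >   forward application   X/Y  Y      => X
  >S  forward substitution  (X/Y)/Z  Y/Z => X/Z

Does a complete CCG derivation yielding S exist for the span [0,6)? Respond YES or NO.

YES

[0,6] S   >
  [0,2] S/PP   >S
    [0,1] "read" : (S/S)/PP
    [1,2] "which" : S/PP
  [2,6] PP   <
    [2,5] N\PP   >
      [2,4] (N\PP)/N   <
        [2,3] "the" : PP
        [3,4] "some" : ((N\PP)/N)\PP
      [4,5] "sent" : N
    [5,6] "saw" : PP\(N\PP)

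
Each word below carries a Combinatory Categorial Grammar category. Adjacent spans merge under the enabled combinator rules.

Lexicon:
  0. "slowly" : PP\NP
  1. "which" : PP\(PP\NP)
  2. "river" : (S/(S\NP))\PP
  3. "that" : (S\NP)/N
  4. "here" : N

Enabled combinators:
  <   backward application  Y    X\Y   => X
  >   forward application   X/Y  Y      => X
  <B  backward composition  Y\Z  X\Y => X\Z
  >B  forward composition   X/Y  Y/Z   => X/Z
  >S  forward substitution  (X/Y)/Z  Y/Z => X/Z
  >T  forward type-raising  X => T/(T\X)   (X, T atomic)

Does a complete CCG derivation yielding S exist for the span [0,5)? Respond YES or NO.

YES

[0,5] S   >
  [0,3] S/(S\NP)   <
    [0,2] PP   <
      [0,1] "slowly" : PP\NP
      [1,2] "which" : PP\(PP\NP)
    [2,3] "river" : (S/(S\NP))\PP
  [3,5] S\NP   >
    [3,4] "that" : (S\NP)/N
    [4,5] "here" : N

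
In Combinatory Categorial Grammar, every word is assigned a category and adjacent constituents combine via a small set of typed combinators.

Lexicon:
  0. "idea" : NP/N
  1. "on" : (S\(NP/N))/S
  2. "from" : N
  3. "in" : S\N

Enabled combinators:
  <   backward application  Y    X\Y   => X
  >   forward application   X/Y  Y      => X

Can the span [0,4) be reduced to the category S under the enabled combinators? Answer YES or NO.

YES

[0,4] S   <
  [0,1] "idea" : NP/N
  [1,4] S\(NP/N)   >
    [1,2] "on" : (S\(NP/N))/S
    [2,4] S   <
      [2,3] "from" : N
      [3,4] "in" : S\N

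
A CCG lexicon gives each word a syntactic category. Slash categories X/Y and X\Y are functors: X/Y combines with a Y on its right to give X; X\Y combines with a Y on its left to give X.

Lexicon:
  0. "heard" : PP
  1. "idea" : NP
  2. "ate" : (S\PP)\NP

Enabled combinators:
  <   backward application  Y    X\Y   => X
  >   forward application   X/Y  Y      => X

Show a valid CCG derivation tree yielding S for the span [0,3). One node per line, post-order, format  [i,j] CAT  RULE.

[0,1] PP  lex  "heard"
[1,2] NP  lex  "idea"
[2,3] (S\PP)\NP  lex  "ate"
[1,3] S\PP  <  k=2
[0,3] S  <  k=1

[0,3] S   <
  [0,1] "heard" : PP
  [1,3] S\PP   <
    [1,2] "idea" : NP
    [2,3] "ate" : (S\PP)\NP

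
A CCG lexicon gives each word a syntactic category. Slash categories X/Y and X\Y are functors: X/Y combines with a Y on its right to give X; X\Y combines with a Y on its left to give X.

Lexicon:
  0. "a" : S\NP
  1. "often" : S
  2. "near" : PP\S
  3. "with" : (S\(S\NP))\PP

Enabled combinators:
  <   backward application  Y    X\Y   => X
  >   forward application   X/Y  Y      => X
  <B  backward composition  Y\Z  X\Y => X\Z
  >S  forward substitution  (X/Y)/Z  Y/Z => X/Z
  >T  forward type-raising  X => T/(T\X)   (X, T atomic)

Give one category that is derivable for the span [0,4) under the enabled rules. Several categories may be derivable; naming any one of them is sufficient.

[0,4] S   <
  [0,1] "a" : S\NP
  [1,4] S\(S\NP)   <
    [1,3] PP   <
      [1,2] "often" : S
      [2,3] "near" : PP\S
    [3,4] "with" : (S\(S\NP))\PP

S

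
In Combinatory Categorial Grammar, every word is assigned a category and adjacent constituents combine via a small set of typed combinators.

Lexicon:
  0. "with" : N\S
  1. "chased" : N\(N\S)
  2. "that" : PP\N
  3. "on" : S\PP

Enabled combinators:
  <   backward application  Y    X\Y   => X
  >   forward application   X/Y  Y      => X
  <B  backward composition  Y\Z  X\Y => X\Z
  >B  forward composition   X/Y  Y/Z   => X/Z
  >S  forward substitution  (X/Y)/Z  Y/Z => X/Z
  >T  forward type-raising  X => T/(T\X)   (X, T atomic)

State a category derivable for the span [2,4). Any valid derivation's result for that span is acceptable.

[0,4] S   <
  [0,2] N   <
    [0,1] "with" : N\S
    [1,2] "chased" : N\(N\S)
  [2,4] S\N   <B
    [2,3] "that" : PP\N
    [3,4] "on" : S\PP

S\N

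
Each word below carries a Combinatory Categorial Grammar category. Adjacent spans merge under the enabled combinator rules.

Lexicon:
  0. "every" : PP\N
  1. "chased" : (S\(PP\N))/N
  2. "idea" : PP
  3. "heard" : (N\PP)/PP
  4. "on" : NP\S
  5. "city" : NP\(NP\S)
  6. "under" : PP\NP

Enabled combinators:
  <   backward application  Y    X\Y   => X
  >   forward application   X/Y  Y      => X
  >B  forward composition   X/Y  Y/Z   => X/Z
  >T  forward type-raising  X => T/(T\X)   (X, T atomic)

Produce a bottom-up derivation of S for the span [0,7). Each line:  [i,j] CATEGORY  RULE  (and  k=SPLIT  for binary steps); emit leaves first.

[0,7] S   <
  [0,1] "every" : PP\N
  [1,7] S\(PP\N)   >
    [1,2] "chased" : (S\(PP\N))/N
    [2,7] N   <
      [2,3] "idea" : PP
      [3,7] N\PP   >
        [3,4] "heard" : (N\PP)/PP
        [4,7] PP   <
          [4,6] NP   <
            [4,5] "on" : NP\S
            [5,6] "city" : NP\(NP\S)
          [6,7] "under" : PP\NP

[0,1] PP\N  lex  "every"
[1,2] (S\(PP\N))/N  lex  "chased"
[2,3] PP  lex  "idea"
[3,4] (N\PP)/PP  lex  "heard"
[4,5] NP\S  lex  "on"
[5,6] NP\(NP\S)  lex  "city"
[4,6] NP  <  k=5
[6,7] PP\NP  lex  "under"
[4,7] PP  <  k=6
[3,7] N\PP  >  k=4
[2,7] N  <  k=3
[1,7] S\(PP\N)  >  k=2
[0,7] S  <  k=1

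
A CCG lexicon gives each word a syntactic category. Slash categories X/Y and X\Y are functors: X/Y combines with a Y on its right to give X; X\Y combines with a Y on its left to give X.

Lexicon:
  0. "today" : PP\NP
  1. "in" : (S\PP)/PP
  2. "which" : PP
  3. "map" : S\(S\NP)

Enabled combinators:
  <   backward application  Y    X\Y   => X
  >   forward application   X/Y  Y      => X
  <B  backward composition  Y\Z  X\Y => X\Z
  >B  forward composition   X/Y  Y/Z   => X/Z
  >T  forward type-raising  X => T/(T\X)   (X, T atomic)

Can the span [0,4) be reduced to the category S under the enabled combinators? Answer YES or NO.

[0,4] S   <
  [0,3] S\NP   <B
    [0,1] "today" : PP\NP
    [1,3] S\PP   >
      [1,2] "in" : (S\PP)/PP
      [2,3] "which" : PP
  [3,4] "map" : S\(S\NP)

YES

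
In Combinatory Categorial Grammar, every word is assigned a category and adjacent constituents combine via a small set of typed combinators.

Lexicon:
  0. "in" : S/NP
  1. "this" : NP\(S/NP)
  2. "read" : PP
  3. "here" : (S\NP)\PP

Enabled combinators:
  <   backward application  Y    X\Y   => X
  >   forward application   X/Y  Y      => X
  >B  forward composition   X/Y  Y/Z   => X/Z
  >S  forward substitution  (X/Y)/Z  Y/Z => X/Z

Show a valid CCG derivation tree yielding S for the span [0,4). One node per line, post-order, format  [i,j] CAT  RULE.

[0,1] S/NP  lex  "in"
[1,2] NP\(S/NP)  lex  "this"
[0,2] NP  <  k=1
[2,3] PP  lex  "read"
[3,4] (S\NP)\PP  lex  "here"
[2,4] S\NP  <  k=3
[0,4] S  <  k=2

[0,4] S   <
  [0,2] NP   <
    [0,1] "in" : S/NP
    [1,2] "this" : NP\(S/NP)
  [2,4] S\NP   <
    [2,3] "read" : PP
    [3,4] "here" : (S\NP)\PP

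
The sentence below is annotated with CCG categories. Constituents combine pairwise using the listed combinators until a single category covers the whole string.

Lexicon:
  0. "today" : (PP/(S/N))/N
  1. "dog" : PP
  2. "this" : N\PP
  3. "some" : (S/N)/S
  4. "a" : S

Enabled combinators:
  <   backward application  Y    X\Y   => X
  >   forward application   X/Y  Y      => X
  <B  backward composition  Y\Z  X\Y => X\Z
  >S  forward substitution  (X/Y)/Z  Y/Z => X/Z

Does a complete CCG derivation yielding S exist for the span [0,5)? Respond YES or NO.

NO

(PP/(S/N))/N PP N\PP (S/N)/S S
CKY chart[0,5] = {PP}; S ∉ chart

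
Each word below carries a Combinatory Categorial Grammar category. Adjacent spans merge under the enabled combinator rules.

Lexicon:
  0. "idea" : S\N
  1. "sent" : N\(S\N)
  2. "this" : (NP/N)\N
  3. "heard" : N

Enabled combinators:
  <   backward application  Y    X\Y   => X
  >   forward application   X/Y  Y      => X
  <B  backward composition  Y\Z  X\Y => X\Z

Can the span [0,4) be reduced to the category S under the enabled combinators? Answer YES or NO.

S\N N\(S\N) (NP/N)\N N
CKY chart[0,4] = {NP}; S ∉ chart

NO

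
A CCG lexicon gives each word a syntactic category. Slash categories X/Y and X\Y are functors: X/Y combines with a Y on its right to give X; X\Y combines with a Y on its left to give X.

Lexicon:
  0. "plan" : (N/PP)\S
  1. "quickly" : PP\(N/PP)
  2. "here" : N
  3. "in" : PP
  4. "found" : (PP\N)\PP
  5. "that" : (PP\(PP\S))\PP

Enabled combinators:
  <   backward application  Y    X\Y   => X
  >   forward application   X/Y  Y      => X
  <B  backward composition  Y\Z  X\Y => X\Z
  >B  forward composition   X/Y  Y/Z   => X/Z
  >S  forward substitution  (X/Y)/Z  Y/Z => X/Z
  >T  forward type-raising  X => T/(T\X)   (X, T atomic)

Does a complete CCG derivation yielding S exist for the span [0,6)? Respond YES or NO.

NO

(N/PP)\S PP\(N/PP) N PP (PP\N)\PP (PP\(PP\S))\PP
CKY chart[0,6] = {N/(N\PP), NP/(NP\PP), PP, PP/(PP\PP), S/(S\PP)}; S ∉ chart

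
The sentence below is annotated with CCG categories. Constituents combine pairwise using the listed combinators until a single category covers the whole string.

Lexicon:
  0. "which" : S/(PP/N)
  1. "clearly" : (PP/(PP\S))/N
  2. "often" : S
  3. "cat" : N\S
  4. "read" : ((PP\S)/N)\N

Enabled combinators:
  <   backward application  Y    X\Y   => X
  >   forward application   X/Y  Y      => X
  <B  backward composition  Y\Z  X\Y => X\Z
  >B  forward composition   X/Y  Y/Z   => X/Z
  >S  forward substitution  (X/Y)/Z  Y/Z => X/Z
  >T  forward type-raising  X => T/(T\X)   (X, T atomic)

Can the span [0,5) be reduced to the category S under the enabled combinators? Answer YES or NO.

YES

[0,5] S   >
  [0,1] "which" : S/(PP/N)
  [1,5] PP/N   >S
    [1,2] "clearly" : (PP/(PP\S))/N
    [2,5] (PP\S)/N   <
      [2,4] N   >
        [2,3] N/(N\S)   >T
          [2,3] "often" : S
        [3,4] "cat" : N\S
      [4,5] "read" : ((PP\S)/N)\N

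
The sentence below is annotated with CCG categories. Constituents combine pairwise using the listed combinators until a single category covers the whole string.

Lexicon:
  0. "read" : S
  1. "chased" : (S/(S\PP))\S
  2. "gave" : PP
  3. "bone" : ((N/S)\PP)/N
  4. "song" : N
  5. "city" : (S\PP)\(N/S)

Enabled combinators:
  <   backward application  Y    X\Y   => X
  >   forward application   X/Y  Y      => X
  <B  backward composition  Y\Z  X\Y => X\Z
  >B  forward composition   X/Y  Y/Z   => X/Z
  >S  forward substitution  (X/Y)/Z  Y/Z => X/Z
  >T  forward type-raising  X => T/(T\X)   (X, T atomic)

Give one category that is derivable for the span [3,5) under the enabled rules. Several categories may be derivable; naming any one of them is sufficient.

[0,6] S   >
  [0,2] S/(S\PP)   <
    [0,1] "read" : S
    [1,2] "chased" : (S/(S\PP))\S
  [2,6] S\PP   <
    [2,5] N/S   <
      [2,3] "gave" : PP
      [3,5] (N/S)\PP   >
        [3,4] "bone" : ((N/S)\PP)/N
        [4,5] "song" : N
    [5,6] "city" : (S\PP)\(N/S)

(N/S)\PP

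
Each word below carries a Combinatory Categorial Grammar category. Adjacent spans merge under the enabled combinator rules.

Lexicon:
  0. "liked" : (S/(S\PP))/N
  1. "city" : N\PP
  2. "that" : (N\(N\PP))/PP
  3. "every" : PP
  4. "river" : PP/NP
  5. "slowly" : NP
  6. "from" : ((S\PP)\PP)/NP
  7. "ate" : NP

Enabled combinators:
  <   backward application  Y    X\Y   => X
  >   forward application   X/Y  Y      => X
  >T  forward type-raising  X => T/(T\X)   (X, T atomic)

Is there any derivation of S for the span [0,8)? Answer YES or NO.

[0,8] S   >
  [0,4] S/(S\PP)   >
    [0,1] "liked" : (S/(S\PP))/N
    [1,4] N   <
      [1,2] "city" : N\PP
      [2,4] N\(N\PP)   >
        [2,3] "that" : (N\(N\PP))/PP
        [3,4] "every" : PP
  [4,8] S\PP   <
    [4,6] PP   >
      [4,5] "river" : PP/NP
      [5,6] "slowly" : NP
    [6,8] (S\PP)\PP   >
      [6,7] "from" : ((S\PP)\PP)/NP
      [7,8] "ate" : NP

YES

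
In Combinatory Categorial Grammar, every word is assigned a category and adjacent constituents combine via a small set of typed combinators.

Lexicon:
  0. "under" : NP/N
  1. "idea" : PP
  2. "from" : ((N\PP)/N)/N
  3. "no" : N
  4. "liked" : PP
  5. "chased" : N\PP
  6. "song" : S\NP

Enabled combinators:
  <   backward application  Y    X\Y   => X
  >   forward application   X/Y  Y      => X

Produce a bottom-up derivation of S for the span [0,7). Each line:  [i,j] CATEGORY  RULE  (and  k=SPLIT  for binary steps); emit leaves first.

[0,7] S   <
  [0,6] NP   >
    [0,1] "under" : NP/N
    [1,6] N   <
      [1,2] "idea" : PP
      [2,6] N\PP   >
        [2,4] (N\PP)/N   >
          [2,3] "from" : ((N\PP)/N)/N
          [3,4] "no" : N
        [4,6] N   <
          [4,5] "liked" : PP
          [5,6] "chased" : N\PP
  [6,7] "song" : S\NP

[0,1] NP/N  lex  "under"
[1,2] PP  lex  "idea"
[2,3] ((N\PP)/N)/N  lex  "from"
[3,4] N  lex  "no"
[2,4] (N\PP)/N  >  k=3
[4,5] PP  lex  "liked"
[5,6] N\PP  lex  "chased"
[4,6] N  <  k=5
[2,6] N\PP  >  k=4
[1,6] N  <  k=2
[0,6] NP  >  k=1
[6,7] S\NP  lex  "song"
[0,7] S  <  k=6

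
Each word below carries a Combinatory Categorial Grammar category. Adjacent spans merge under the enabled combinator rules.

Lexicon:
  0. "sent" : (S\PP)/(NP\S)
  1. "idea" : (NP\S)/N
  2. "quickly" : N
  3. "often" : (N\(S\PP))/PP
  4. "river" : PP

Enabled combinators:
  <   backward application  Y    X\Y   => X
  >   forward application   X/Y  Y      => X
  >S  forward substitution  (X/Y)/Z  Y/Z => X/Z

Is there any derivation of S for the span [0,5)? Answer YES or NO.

NO

(S\PP)/(NP\S) (NP\S)/N N (N\(S\PP))/PP PP
CKY chart[0,5] = {N}; S ∉ chart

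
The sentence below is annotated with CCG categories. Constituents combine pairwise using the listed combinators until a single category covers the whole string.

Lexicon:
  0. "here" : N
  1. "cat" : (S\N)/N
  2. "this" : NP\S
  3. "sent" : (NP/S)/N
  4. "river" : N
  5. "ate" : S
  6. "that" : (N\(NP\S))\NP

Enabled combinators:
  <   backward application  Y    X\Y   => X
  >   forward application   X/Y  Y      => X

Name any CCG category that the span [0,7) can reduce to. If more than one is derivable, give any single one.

S

[0,7] S   <
  [0,1] "here" : N
  [1,7] S\N   >
    [1,2] "cat" : (S\N)/N
    [2,7] N   <
      [2,3] "this" : NP\S
      [3,7] N\(NP\S)   <
        [3,6] NP   >
          [3,5] NP/S   >
            [3,4] "sent" : (NP/S)/N
            [4,5] "river" : N
          [5,6] "ate" : S
        [6,7] "that" : (N\(NP\S))\NP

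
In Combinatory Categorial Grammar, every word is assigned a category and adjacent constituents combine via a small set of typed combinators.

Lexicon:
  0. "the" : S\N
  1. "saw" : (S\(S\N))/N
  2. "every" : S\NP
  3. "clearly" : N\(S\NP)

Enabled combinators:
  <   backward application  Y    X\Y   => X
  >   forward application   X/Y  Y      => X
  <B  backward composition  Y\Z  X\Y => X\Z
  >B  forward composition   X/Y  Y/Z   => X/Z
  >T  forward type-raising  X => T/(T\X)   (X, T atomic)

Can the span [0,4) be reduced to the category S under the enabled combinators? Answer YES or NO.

YES

[0,4] S   <
  [0,1] "the" : S\N
  [1,4] S\(S\N)   >
    [1,2] "saw" : (S\(S\N))/N
    [2,4] N   <
      [2,3] "every" : S\NP
      [3,4] "clearly" : N\(S\NP)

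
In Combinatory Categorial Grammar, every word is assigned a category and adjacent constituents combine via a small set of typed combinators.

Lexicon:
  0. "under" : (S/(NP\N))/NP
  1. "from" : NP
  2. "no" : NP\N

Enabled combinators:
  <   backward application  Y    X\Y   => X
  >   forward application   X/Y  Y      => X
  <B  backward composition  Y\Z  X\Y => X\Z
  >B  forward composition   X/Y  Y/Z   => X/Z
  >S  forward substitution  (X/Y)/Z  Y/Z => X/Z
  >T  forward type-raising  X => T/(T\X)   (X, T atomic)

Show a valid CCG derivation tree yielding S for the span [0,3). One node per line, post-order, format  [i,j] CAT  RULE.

[0,1] (S/(NP\N))/NP  lex  "under"
[1,2] NP  lex  "from"
[0,2] S/(NP\N)  >  k=1
[2,3] NP\N  lex  "no"
[0,3] S  >  k=2

[0,3] S   >
  [0,2] S/(NP\N)   >
    [0,1] "under" : (S/(NP\N))/NP
    [1,2] "from" : NP
  [2,3] "no" : NP\N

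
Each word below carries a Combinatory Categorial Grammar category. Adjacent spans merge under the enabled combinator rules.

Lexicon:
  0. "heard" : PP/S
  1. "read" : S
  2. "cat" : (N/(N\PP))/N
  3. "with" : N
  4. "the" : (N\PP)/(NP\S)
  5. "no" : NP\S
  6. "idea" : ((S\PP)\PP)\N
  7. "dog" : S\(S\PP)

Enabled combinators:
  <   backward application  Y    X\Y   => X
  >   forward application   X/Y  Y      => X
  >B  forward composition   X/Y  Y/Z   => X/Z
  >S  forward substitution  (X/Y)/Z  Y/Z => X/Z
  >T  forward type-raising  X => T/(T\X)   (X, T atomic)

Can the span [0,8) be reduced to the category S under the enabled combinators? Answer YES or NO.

[0,8] S   <
  [0,7] S\PP   <
    [0,2] PP   >
      [0,1] "heard" : PP/S
      [1,2] "read" : S
    [2,7] (S\PP)\PP   <
      [2,6] N   >
        [2,4] N/(N\PP)   >
          [2,3] "cat" : (N/(N\PP))/N
          [3,4] "with" : N
        [4,6] N\PP   >
          [4,5] "the" : (N\PP)/(NP\S)
          [5,6] "no" : NP\S
      [6,7] "idea" : ((S\PP)\PP)\N
  [7,8] "dog" : S\(S\PP)

YES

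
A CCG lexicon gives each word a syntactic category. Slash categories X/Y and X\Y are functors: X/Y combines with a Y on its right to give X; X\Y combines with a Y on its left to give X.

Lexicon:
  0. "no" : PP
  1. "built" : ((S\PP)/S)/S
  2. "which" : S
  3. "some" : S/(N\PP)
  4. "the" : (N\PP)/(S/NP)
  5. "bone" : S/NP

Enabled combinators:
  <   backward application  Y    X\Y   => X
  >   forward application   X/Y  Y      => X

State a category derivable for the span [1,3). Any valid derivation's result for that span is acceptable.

(S\PP)/S

[0,6] S   <
  [0,1] "no" : PP
  [1,6] S\PP   >
    [1,3] (S\PP)/S   >
      [1,2] "built" : ((S\PP)/S)/S
      [2,3] "which" : S
    [3,6] S   >
      [3,4] "some" : S/(N\PP)
      [4,6] N\PP   >
        [4,5] "the" : (N\PP)/(S/NP)
        [5,6] "bone" : S/NP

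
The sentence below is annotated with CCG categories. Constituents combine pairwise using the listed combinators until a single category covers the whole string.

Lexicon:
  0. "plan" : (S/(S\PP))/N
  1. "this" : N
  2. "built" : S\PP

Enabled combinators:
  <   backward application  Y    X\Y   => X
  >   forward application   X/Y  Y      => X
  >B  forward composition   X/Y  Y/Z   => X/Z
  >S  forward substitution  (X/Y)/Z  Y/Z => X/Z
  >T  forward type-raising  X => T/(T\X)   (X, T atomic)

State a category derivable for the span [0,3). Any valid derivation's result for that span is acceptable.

[0,3] S   >
  [0,2] S/(S\PP)   >
    [0,1] "plan" : (S/(S\PP))/N
    [1,2] "this" : N
  [2,3] "built" : S\PP

S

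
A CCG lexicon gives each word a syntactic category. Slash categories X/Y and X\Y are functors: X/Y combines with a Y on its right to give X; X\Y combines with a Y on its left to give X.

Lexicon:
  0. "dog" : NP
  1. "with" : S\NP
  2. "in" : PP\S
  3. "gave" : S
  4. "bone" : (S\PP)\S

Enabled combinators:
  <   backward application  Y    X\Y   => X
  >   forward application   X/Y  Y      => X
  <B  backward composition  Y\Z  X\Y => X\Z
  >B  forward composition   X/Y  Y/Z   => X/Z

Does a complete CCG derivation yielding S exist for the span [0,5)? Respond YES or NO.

YES

[0,5] S   <
  [0,1] "dog" : NP
  [1,5] S\NP   <B
    [1,2] "with" : S\NP
    [2,5] S\S   <B
      [2,3] "in" : PP\S
      [3,5] S\PP   <
        [3,4] "gave" : S
        [4,5] "bone" : (S\PP)\S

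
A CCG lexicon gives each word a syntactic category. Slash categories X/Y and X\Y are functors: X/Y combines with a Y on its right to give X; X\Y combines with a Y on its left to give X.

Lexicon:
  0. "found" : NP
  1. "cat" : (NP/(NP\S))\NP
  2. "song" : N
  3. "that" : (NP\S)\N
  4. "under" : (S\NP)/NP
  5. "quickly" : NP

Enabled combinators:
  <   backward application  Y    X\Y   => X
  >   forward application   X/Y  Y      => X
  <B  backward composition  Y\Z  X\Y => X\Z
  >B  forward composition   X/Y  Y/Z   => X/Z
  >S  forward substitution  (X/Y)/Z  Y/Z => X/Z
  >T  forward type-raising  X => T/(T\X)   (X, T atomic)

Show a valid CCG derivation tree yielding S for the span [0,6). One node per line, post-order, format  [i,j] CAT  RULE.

[0,6] S   <
  [0,4] NP   >
    [0,2] NP/(NP\S)   <
      [0,1] "found" : NP
      [1,2] "cat" : (NP/(NP\S))\NP
    [2,4] NP\S   <
      [2,3] "song" : N
      [3,4] "that" : (NP\S)\N
  [4,6] S\NP   >
    [4,5] "under" : (S\NP)/NP
    [5,6] "quickly" : NP

[0,1] NP  lex  "found"
[1,2] (NP/(NP\S))\NP  lex  "cat"
[0,2] NP/(NP\S)  <  k=1
[2,3] N  lex  "song"
[3,4] (NP\S)\N  lex  "that"
[2,4] NP\S  <  k=3
[0,4] NP  >  k=2
[4,5] (S\NP)/NP  lex  "under"
[5,6] NP  lex  "quickly"
[4,6] S\NP  >  k=5
[0,6] S  <  k=4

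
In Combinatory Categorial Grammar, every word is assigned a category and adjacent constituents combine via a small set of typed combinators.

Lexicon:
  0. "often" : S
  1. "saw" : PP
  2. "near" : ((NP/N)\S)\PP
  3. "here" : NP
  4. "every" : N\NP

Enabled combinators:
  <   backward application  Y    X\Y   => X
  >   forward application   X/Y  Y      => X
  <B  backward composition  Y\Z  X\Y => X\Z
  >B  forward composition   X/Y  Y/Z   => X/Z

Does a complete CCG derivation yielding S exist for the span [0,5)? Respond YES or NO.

NO

S PP ((NP/N)\S)\PP NP N\NP
CKY chart[0,5] = {NP}; S ∉ chart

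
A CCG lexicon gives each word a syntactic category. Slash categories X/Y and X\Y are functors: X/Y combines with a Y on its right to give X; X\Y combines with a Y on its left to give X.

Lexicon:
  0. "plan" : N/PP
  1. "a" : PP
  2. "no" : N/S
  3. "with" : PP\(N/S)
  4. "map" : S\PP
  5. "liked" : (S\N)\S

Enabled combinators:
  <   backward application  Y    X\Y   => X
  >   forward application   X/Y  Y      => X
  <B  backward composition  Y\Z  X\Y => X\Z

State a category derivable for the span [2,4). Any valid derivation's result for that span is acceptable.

[0,6] S   <
  [0,2] N   >
    [0,1] "plan" : N/PP
    [1,2] "a" : PP
  [2,6] S\N   <
    [2,5] S   <
      [2,4] PP   <
        [2,3] "no" : N/S
        [3,4] "with" : PP\(N/S)
      [4,5] "map" : S\PP
    [5,6] "liked" : (S\N)\S

PP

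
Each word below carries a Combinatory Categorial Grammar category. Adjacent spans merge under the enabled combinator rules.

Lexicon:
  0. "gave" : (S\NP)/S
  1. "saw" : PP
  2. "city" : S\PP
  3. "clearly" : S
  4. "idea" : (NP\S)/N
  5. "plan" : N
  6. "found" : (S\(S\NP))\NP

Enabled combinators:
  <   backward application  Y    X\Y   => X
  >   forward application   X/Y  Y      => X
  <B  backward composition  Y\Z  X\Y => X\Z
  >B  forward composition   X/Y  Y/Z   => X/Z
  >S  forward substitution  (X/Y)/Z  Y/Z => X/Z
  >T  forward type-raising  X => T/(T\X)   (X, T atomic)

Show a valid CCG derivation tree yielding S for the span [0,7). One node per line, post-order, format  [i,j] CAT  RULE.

[0,1] (S\NP)/S  lex  "gave"
[1,2] PP  lex  "saw"
[1,2] S/(S\PP)  >T
[2,3] S\PP  lex  "city"
[1,3] S  >  k=2
[0,3] S\NP  >  k=1
[3,4] S  lex  "clearly"
[3,4] NP/(NP\S)  >T
[4,5] (NP\S)/N  lex  "idea"
[5,6] N  lex  "plan"
[4,6] NP\S  >  k=5
[3,6] NP  >  k=4
[6,7] (S\(S\NP))\NP  lex  "found"
[3,7] S\(S\NP)  <  k=6
[0,7] S  <  k=3

[0,7] S   <
  [0,3] S\NP   >
    [0,1] "gave" : (S\NP)/S
    [1,3] S   >
      [1,2] S/(S\PP)   >T
        [1,2] "saw" : PP
      [2,3] "city" : S\PP
  [3,7] S\(S\NP)   <
    [3,6] NP   >
      [3,4] NP/(NP\S)   >T
        [3,4] "clearly" : S
      [4,6] NP\S   >
        [4,5] "idea" : (NP\S)/N
        [5,6] "plan" : N
    [6,7] "found" : (S\(S\NP))\NP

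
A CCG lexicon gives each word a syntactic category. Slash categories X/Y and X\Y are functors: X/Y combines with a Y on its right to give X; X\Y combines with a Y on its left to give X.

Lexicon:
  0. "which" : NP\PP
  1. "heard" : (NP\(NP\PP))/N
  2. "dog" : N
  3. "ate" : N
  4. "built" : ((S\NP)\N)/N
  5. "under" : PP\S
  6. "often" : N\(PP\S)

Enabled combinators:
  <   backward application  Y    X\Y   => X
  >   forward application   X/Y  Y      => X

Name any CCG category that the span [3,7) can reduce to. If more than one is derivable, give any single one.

S\NP

[0,7] S   <
  [0,3] NP   <
    [0,1] "which" : NP\PP
    [1,3] NP\(NP\PP)   >
      [1,2] "heard" : (NP\(NP\PP))/N
      [2,3] "dog" : N
  [3,7] S\NP   <
    [3,4] "ate" : N
    [4,7] (S\NP)\N   >
      [4,5] "built" : ((S\NP)\N)/N
      [5,7] N   <
        [5,6] "under" : PP\S
        [6,7] "often" : N\(PP\S)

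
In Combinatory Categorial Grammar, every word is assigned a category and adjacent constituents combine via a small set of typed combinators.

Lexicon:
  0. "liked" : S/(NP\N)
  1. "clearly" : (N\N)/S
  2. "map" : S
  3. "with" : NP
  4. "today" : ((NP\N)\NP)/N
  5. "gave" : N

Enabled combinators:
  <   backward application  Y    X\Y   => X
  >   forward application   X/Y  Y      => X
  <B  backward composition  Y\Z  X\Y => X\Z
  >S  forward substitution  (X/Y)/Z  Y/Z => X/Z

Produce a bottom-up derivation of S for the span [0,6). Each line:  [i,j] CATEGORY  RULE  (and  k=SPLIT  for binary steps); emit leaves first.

[0,6] S   >
  [0,1] "liked" : S/(NP\N)
  [1,6] NP\N   <B
    [1,3] N\N   >
      [1,2] "clearly" : (N\N)/S
      [2,3] "map" : S
    [3,6] NP\N   <
      [3,4] "with" : NP
      [4,6] (NP\N)\NP   >
        [4,5] "today" : ((NP\N)\NP)/N
        [5,6] "gave" : N

[0,1] S/(NP\N)  lex  "liked"
[1,2] (N\N)/S  lex  "clearly"
[2,3] S  lex  "map"
[1,3] N\N  >  k=2
[3,4] NP  lex  "with"
[4,5] ((NP\N)\NP)/N  lex  "today"
[5,6] N  lex  "gave"
[4,6] (NP\N)\NP  >  k=5
[3,6] NP\N  <  k=4
[1,6] NP\N  <B  k=3
[0,6] S  >  k=1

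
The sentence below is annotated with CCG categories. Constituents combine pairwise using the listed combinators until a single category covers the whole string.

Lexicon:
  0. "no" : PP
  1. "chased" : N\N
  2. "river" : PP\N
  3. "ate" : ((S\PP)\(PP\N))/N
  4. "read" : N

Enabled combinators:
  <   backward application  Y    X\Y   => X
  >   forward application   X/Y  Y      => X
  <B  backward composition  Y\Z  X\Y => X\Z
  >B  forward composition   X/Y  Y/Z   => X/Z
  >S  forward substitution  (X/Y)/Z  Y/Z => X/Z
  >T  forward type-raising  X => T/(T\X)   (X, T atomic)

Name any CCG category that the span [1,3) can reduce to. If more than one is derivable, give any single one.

[0,5] S   >
  [0,1] S/(S\PP)   >T
    [0,1] "no" : PP
  [1,5] S\PP   <
    [1,3] PP\N   <B
      [1,2] "chased" : N\N
      [2,3] "river" : PP\N
    [3,5] (S\PP)\(PP\N)   >
      [3,4] "ate" : ((S\PP)\(PP\N))/N
      [4,5] "read" : N

PP\N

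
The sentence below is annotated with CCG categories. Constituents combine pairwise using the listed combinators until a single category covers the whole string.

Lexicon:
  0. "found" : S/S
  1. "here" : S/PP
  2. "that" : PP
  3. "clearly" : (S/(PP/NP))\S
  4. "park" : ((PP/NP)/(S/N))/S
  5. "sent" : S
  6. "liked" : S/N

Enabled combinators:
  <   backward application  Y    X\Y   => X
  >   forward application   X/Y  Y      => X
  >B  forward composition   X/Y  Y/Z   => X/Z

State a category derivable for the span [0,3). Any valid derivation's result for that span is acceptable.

S

[0,7] S   >
  [0,4] S/(PP/NP)   <
    [0,3] S   >
      [0,2] S/PP   >B
        [0,1] "found" : S/S
        [1,2] "here" : S/PP
      [2,3] "that" : PP
    [3,4] "clearly" : (S/(PP/NP))\S
  [4,7] PP/NP   >
    [4,6] (PP/NP)/(S/N)   >
      [4,5] "park" : ((PP/NP)/(S/N))/S
      [5,6] "sent" : S
    [6,7] "liked" : S/N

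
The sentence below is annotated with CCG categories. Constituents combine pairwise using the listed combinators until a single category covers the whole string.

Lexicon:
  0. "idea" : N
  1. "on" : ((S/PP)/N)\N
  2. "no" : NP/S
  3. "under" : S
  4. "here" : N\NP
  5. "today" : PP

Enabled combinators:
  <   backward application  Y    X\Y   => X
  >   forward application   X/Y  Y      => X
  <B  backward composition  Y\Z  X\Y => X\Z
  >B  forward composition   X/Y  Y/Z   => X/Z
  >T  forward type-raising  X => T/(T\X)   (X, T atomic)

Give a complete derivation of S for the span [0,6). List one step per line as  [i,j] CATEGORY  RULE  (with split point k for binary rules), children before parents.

[0,1] N  lex  "idea"
[1,2] ((S/PP)/N)\N  lex  "on"
[0,2] (S/PP)/N  <  k=1
[2,3] NP/S  lex  "no"
[3,4] S  lex  "under"
[2,4] NP  >  k=3
[4,5] N\NP  lex  "here"
[2,5] N  <  k=4
[0,5] S/PP  >  k=2
[5,6] PP  lex  "today"
[0,6] S  >  k=5

[0,6] S   >
  [0,5] S/PP   >
    [0,2] (S/PP)/N   <
      [0,1] "idea" : N
      [1,2] "on" : ((S/PP)/N)\N
    [2,5] N   <
      [2,4] NP   >
        [2,3] "no" : NP/S
        [3,4] "under" : S
      [4,5] "here" : N\NP
  [5,6] "today" : PP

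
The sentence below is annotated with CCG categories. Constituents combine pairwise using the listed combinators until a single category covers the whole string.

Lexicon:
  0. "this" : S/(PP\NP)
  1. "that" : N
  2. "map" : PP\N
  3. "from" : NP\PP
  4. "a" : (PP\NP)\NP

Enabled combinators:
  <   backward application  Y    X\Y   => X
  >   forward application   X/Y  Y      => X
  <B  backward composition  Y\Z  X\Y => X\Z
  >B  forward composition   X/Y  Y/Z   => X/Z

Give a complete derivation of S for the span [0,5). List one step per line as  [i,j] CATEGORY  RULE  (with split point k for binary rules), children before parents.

[0,5] S   >
  [0,1] "this" : S/(PP\NP)
  [1,5] PP\NP   <
    [1,4] NP   <
      [1,3] PP   <
        [1,2] "that" : N
        [2,3] "map" : PP\N
      [3,4] "from" : NP\PP
    [4,5] "a" : (PP\NP)\NP

[0,1] S/(PP\NP)  lex  "this"
[1,2] N  lex  "that"
[2,3] PP\N  lex  "map"
[1,3] PP  <  k=2
[3,4] NP\PP  lex  "from"
[1,4] NP  <  k=3
[4,5] (PP\NP)\NP  lex  "a"
[1,5] PP\NP  <  k=4
[0,5] S  >  k=1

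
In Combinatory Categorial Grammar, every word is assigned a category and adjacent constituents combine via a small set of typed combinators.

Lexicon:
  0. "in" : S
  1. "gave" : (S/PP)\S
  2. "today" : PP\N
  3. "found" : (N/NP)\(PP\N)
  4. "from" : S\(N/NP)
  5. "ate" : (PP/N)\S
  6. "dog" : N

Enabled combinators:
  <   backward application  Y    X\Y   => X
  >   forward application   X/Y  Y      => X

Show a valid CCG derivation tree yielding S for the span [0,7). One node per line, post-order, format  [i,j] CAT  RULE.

[0,1] S  lex  "in"
[1,2] (S/PP)\S  lex  "gave"
[0,2] S/PP  <  k=1
[2,3] PP\N  lex  "today"
[3,4] (N/NP)\(PP\N)  lex  "found"
[2,4] N/NP  <  k=3
[4,5] S\(N/NP)  lex  "from"
[2,5] S  <  k=4
[5,6] (PP/N)\S  lex  "ate"
[2,6] PP/N  <  k=5
[6,7] N  lex  "dog"
[2,7] PP  >  k=6
[0,7] S  >  k=2

[0,7] S   >
  [0,2] S/PP   <
    [0,1] "in" : S
    [1,2] "gave" : (S/PP)\S
  [2,7] PP   >
    [2,6] PP/N   <
      [2,5] S   <
        [2,4] N/NP   <
          [2,3] "today" : PP\N
          [3,4] "found" : (N/NP)\(PP\N)
        [4,5] "from" : S\(N/NP)
      [5,6] "ate" : (PP/N)\S
    [6,7] "dog" : N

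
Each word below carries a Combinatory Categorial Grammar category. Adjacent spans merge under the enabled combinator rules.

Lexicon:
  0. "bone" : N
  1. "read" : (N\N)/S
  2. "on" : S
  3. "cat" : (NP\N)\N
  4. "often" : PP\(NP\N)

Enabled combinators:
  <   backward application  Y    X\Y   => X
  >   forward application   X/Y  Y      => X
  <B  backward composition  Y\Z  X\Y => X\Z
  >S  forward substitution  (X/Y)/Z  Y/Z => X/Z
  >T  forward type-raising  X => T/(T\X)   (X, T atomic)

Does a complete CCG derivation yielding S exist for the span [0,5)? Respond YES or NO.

NO

N (N\N)/S S (NP\N)\N PP\(NP\N)
CKY chart[0,5] = {N/(N\PP), NP/(NP\PP), PP, PP/(PP\PP), S/(S\PP)}; S ∉ chart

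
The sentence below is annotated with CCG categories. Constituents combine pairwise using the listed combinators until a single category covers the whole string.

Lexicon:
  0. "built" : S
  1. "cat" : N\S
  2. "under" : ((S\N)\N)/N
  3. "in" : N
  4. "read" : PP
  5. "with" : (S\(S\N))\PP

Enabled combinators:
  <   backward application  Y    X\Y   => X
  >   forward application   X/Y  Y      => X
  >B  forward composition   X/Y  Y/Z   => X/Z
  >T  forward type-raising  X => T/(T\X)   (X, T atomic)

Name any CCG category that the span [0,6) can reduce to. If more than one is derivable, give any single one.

S

[0,6] S   <
  [0,4] S\N   <
    [0,2] N   <
      [0,1] "built" : S
      [1,2] "cat" : N\S
    [2,4] (S\N)\N   >
      [2,3] "under" : ((S\N)\N)/N
      [3,4] "in" : N
  [4,6] S\(S\N)   <
    [4,5] "read" : PP
    [5,6] "with" : (S\(S\N))\PP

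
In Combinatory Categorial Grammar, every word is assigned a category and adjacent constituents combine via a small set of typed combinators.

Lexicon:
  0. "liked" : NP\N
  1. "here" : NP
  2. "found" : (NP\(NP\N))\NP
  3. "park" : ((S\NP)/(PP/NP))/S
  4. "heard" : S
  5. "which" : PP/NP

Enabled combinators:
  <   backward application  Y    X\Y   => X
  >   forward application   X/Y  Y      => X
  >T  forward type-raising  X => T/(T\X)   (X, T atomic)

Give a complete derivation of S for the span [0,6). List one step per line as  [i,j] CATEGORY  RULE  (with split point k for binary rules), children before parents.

[0,6] S   <
  [0,3] NP   <
    [0,1] "liked" : NP\N
    [1,3] NP\(NP\N)   <
      [1,2] "here" : NP
      [2,3] "found" : (NP\(NP\N))\NP
  [3,6] S\NP   >
    [3,5] (S\NP)/(PP/NP)   >
      [3,4] "park" : ((S\NP)/(PP/NP))/S
      [4,5] "heard" : S
    [5,6] "which" : PP/NP

[0,1] NP\N  lex  "liked"
[1,2] NP  lex  "here"
[2,3] (NP\(NP\N))\NP  lex  "found"
[1,3] NP\(NP\N)  <  k=2
[0,3] NP  <  k=1
[3,4] ((S\NP)/(PP/NP))/S  lex  "park"
[4,5] S  lex  "heard"
[3,5] (S\NP)/(PP/NP)  >  k=4
[5,6] PP/NP  lex  "which"
[3,6] S\NP  >  k=5
[0,6] S  <  k=3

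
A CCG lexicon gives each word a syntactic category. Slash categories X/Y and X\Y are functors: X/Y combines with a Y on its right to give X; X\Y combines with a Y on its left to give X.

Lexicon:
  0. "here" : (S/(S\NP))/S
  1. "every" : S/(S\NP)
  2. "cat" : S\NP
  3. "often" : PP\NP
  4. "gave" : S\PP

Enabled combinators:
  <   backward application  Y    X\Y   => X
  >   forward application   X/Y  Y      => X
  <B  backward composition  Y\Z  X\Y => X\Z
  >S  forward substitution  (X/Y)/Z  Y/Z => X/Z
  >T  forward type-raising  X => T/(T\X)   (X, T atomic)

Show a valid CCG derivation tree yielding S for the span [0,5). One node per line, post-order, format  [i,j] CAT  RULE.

[0,1] (S/(S\NP))/S  lex  "here"
[1,2] S/(S\NP)  lex  "every"
[2,3] S\NP  lex  "cat"
[1,3] S  >  k=2
[0,3] S/(S\NP)  >  k=1
[3,4] PP\NP  lex  "often"
[4,5] S\PP  lex  "gave"
[3,5] S\NP  <B  k=4
[0,5] S  >  k=3

[0,5] S   >
  [0,3] S/(S\NP)   >
    [0,1] "here" : (S/(S\NP))/S
    [1,3] S   >
      [1,2] "every" : S/(S\NP)
      [2,3] "cat" : S\NP
  [3,5] S\NP   <B
    [3,4] "often" : PP\NP
    [4,5] "gave" : S\PP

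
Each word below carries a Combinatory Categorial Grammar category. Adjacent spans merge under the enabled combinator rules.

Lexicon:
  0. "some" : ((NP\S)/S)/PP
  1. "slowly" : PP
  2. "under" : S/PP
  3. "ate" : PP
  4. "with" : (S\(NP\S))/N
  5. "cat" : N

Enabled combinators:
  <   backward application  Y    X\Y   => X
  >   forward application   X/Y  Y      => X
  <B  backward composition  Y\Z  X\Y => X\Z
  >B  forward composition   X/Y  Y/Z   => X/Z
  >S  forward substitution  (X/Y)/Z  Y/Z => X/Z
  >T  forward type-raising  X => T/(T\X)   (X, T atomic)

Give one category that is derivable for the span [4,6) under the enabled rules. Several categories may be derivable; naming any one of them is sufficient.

S\(NP\S)

[0,6] S   <
  [0,4] NP\S   >
    [0,2] (NP\S)/S   >
      [0,1] "some" : ((NP\S)/S)/PP
      [1,2] "slowly" : PP
    [2,4] S   >
      [2,3] "under" : S/PP
      [3,4] "ate" : PP
  [4,6] S\(NP\S)   >
    [4,5] "with" : (S\(NP\S))/N
    [5,6] "cat" : N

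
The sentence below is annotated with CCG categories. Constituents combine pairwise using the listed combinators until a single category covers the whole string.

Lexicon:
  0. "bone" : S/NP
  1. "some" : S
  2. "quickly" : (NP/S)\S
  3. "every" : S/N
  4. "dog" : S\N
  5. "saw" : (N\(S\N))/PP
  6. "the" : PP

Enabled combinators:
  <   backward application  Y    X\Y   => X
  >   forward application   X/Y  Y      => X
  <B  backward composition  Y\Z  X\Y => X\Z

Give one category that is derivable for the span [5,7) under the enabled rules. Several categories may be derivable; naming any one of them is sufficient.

N\(S\N)

[0,7] S   >
  [0,1] "bone" : S/NP
  [1,7] NP   >
    [1,3] NP/S   <
      [1,2] "some" : S
      [2,3] "quickly" : (NP/S)\S
    [3,7] S   >
      [3,4] "every" : S/N
      [4,7] N   <
        [4,5] "dog" : S\N
        [5,7] N\(S\N)   >
          [5,6] "saw" : (N\(S\N))/PP
          [6,7] "the" : PP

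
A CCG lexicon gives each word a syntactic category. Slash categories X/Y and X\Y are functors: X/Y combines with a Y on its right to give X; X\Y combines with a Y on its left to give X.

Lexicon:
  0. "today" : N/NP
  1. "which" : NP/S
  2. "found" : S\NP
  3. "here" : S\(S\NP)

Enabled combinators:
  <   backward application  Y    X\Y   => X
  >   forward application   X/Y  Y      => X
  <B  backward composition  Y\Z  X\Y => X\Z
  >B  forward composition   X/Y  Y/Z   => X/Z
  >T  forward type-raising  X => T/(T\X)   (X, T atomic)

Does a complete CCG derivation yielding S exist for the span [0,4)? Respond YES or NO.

NO

N/NP NP/S S\NP S\(S\NP)
CKY chart[0,4] = {N, N/(NP\NP), N/(N\N), N/(S\S), NP/(NP\N), PP/(PP\N), S/(S\N)}; S ∉ chart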